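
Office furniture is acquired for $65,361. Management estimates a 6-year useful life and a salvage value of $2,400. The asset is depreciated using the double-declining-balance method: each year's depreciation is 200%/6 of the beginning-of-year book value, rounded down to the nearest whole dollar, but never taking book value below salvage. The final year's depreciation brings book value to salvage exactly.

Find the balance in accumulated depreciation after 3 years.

Depreciable base = $65,361 − $2,400 = $62,961.
Year 1: ⌊$65,361 × 200%/6⌋ = $21,787. Book value $43,574.
Year 2: ⌊$43,574 × 200%/6⌋ = $14,524. Book value $29,050.
Year 3: ⌊$29,050 × 200%/6⌋ = $9,683. Book value $19,367.
Accumulated through year 3 = $65,361 − $19,367 = $45,994.

$45,994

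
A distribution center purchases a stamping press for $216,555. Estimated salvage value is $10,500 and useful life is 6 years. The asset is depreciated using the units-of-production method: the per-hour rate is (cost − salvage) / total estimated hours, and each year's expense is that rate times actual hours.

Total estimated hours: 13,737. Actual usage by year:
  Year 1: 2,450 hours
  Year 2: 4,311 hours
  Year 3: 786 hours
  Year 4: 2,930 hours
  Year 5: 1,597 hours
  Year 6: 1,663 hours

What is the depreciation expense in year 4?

$43,950

Depreciable base = $216,555 − $10,500 = $206,055.
Rate = $206,055 / 13,737 hours = $15 per hour.
Year 1: 2,450 × $15 = $36,750. Book value $179,805.
Year 2: 4,311 × $15 = $64,665. Book value $115,140.
Year 3: 786 × $15 = $11,790. Book value $103,350.
Year 4: 2,930 × $15 = $43,950. Book value $59,400.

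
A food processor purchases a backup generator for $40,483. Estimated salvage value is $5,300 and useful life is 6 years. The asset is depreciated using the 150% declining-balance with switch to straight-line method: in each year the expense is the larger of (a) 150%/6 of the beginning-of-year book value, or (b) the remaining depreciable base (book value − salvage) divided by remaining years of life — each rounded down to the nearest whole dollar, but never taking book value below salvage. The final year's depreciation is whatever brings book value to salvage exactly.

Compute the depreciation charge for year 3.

$5,693

Depreciable base = $40,483 − $5,300 = $35,183.
Year 1: DB = ⌊$40,483 × 150%/6⌋ = $10,120; SL = ⌊$35,183/6⌋ = $5,863 → take DB $10,120. Book value $30,363.
Year 2: DB = ⌊$30,363 × 150%/6⌋ = $7,590; SL = ⌊$25,063/5⌋ = $5,012 → take DB $7,590. Book value $22,773.
Year 3: DB = ⌊$22,773 × 150%/6⌋ = $5,693; SL = ⌊$17,473/4⌋ = $4,368 → take DB $5,693. Book value $17,080.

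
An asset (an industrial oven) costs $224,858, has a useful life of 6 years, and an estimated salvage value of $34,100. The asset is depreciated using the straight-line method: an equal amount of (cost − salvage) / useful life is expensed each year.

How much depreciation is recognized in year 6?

$31,793

Depreciable base = $224,858 − $34,100 = $190,758.
Annual expense = $190,758 / 6 = $31,793.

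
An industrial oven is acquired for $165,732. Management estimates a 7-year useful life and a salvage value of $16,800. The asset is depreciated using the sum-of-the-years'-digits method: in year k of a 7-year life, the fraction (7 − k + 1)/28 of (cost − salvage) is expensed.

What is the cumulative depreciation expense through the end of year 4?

Depreciable base = $165,732 − $16,800 = $148,932.
Sum of the years' digits = 7+6+5+4+3+2+1 = 28.
Year 1: $148,932 × 7/28 = $37,233. Book value $128,499.
Year 2: $148,932 × 6/28 = $31,914. Book value $96,585.
Year 3: $148,932 × 5/28 = $26,595. Book value $69,990.
Year 4: $148,932 × 4/28 = $21,276. Book value $48,714.
Accumulated through year 4 = $165,732 − $48,714 = $117,018.

$117,018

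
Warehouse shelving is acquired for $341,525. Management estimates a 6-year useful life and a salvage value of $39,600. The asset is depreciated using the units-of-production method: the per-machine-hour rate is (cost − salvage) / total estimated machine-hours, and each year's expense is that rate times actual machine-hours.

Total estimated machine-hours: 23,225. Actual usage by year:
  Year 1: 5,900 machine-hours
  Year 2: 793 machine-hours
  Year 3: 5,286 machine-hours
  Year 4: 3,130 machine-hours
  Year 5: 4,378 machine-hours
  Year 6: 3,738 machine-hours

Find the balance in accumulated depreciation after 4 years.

Depreciable base = $341,525 − $39,600 = $301,925.
Rate = $301,925 / 23,225 machine-hours = $13 per machine-hour.
Year 1: 5,900 × $13 = $76,700. Book value $264,825.
Year 2: 793 × $13 = $10,309. Book value $254,516.
Year 3: 5,286 × $13 = $68,718. Book value $185,798.
Year 4: 3,130 × $13 = $40,690. Book value $145,108.
Accumulated through year 4 = $341,525 − $145,108 = $196,417.

$196,417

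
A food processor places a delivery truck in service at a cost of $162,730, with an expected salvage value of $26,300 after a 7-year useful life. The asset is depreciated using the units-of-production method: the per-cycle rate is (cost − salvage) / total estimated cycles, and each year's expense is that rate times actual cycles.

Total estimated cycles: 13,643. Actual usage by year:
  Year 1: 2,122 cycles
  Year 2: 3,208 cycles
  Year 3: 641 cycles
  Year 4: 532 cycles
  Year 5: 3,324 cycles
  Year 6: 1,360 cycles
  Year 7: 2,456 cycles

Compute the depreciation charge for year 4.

$5,320

Depreciable base = $162,730 − $26,300 = $136,430.
Rate = $136,430 / 13,643 cycles = $10 per cycle.
Year 1: 2,122 × $10 = $21,220. Book value $141,510.
Year 2: 3,208 × $10 = $32,080. Book value $109,430.
Year 3: 641 × $10 = $6,410. Book value $103,020.
Year 4: 532 × $10 = $5,320. Book value $97,700.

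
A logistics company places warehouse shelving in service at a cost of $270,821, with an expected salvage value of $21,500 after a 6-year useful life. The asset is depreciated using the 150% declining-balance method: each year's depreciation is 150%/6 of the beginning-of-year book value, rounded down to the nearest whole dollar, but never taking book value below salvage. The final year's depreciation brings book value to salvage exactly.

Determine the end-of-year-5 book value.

$64,268

Depreciable base = $270,821 − $21,500 = $249,321.
Year 1: ⌊$270,821 × 150%/6⌋ = $67,705. Book value $203,116.
Year 2: ⌊$203,116 × 150%/6⌋ = $50,779. Book value $152,337.
Year 3: ⌊$152,337 × 150%/6⌋ = $38,084. Book value $114,253.
Year 4: ⌊$114,253 × 150%/6⌋ = $28,563. Book value $85,690.
Year 5: ⌊$85,690 × 150%/6⌋ = $21,422. Book value $64,268.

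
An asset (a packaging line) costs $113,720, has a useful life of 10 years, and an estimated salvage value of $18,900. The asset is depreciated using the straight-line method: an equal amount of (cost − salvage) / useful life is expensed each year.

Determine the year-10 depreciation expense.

$9,482

Depreciable base = $113,720 − $18,900 = $94,820.
Annual expense = $94,820 / 10 = $9,482.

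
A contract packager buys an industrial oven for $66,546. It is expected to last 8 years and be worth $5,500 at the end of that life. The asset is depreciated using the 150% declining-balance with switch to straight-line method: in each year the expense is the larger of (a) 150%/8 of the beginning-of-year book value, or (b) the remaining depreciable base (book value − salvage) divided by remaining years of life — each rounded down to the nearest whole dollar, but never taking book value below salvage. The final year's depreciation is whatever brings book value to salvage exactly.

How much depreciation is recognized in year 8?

Depreciable base = $66,546 − $5,500 = $61,046.
Year 1: DB = ⌊$66,546 × 150%/8⌋ = $12,477; SL = ⌊$61,046/8⌋ = $7,630 → take DB $12,477. Book value $54,069.
Year 2: DB = ⌊$54,069 × 150%/8⌋ = $10,137; SL = ⌊$48,569/7⌋ = $6,938 → take DB $10,137. Book value $43,932.
Year 3: DB = ⌊$43,932 × 150%/8⌋ = $8,237; SL = ⌊$38,432/6⌋ = $6,405 → take DB $8,237. Book value $35,695.
Year 4: DB = ⌊$35,695 × 150%/8⌋ = $6,692; SL = ⌊$30,195/5⌋ = $6,039 → take DB $6,692. Book value $29,003.
Year 5: DB = ⌊$29,003 × 150%/8⌋ = $5,438; SL = ⌊$23,503/4⌋ = $5,875 → take SL $5,875. Book value $23,128.
Year 6: DB = ⌊$23,128 × 150%/8⌋ = $4,336; SL = ⌊$17,628/3⌋ = $5,876 → take SL $5,876. Book value $17,252.
Year 7: DB = ⌊$17,252 × 150%/8⌋ = $3,234; SL = ⌊$11,752/2⌋ = $5,876 → take SL $5,876. Book value $11,376.
Year 8 (final): $11,376 − $5,500 = $5,876. Book value $5,500.

$5,876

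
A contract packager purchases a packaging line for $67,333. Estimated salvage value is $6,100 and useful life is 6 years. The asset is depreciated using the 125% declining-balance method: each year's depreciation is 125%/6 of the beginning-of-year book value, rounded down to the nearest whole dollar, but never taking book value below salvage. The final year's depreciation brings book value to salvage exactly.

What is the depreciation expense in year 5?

Depreciable base = $67,333 − $6,100 = $61,233.
Year 1: ⌊$67,333 × 125%/6⌋ = $14,027. Book value $53,306.
Year 2: ⌊$53,306 × 125%/6⌋ = $11,105. Book value $42,201.
Year 3: ⌊$42,201 × 125%/6⌋ = $8,791. Book value $33,410.
Year 4: ⌊$33,410 × 125%/6⌋ = $6,960. Book value $26,450.
Year 5: ⌊$26,450 × 125%/6⌋ = $5,510. Book value $20,940.

$5,510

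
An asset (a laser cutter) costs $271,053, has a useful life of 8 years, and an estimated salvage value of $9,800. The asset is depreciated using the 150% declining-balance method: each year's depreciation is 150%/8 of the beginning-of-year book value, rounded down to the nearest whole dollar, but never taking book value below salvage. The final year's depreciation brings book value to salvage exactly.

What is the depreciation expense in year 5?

$22,149

Depreciable base = $271,053 − $9,800 = $261,253.
Year 1: ⌊$271,053 × 150%/8⌋ = $50,822. Book value $220,231.
Year 2: ⌊$220,231 × 150%/8⌋ = $41,293. Book value $178,938.
Year 3: ⌊$178,938 × 150%/8⌋ = $33,550. Book value $145,388.
Year 4: ⌊$145,388 × 150%/8⌋ = $27,260. Book value $118,128.
Year 5: ⌊$118,128 × 150%/8⌋ = $22,149. Book value $95,979.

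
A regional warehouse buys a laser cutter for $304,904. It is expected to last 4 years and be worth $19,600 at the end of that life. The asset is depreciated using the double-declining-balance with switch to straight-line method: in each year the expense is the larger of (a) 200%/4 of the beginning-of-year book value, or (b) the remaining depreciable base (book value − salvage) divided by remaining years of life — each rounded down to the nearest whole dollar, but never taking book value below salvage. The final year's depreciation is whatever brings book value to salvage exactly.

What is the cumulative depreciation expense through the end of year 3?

Depreciable base = $304,904 − $19,600 = $285,304.
Year 1: DB = ⌊$304,904 × 200%/4⌋ = $152,452; SL = ⌊$285,304/4⌋ = $71,326 → take DB $152,452. Book value $152,452.
Year 2: DB = ⌊$152,452 × 200%/4⌋ = $76,226; SL = ⌊$132,852/3⌋ = $44,284 → take DB $76,226. Book value $76,226.
Year 3: DB = ⌊$76,226 × 200%/4⌋ = $38,113; SL = ⌊$56,626/2⌋ = $28,313 → take DB $38,113. Book value $38,113.
Accumulated through year 3 = $304,904 − $38,113 = $266,791.

$266,791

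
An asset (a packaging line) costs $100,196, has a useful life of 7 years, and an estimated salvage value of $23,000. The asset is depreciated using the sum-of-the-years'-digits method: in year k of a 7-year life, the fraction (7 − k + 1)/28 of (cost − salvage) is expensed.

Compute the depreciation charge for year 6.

Depreciable base = $100,196 − $23,000 = $77,196.
Sum of the years' digits = 7+6+5+4+3+2+1 = 28.
Year 1: $77,196 × 7/28 = $19,299. Book value $80,897.
Year 2: $77,196 × 6/28 = $16,542. Book value $64,355.
Year 3: $77,196 × 5/28 = $13,785. Book value $50,570.
Year 4: $77,196 × 4/28 = $11,028. Book value $39,542.
Year 5: $77,196 × 3/28 = $8,271. Book value $31,271.
Year 6: $77,196 × 2/28 = $5,514. Book value $25,757.

$5,514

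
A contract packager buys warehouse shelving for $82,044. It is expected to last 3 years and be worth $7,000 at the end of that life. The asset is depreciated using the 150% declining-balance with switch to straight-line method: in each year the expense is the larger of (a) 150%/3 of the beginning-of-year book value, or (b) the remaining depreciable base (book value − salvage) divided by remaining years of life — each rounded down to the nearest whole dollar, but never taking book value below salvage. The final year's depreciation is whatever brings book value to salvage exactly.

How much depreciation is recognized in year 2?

Depreciable base = $82,044 − $7,000 = $75,044.
Year 1: DB = ⌊$82,044 × 150%/3⌋ = $41,022; SL = ⌊$75,044/3⌋ = $25,014 → take DB $41,022. Book value $41,022.
Year 2: DB = ⌊$41,022 × 150%/3⌋ = $20,511; SL = ⌊$34,022/2⌋ = $17,011 → take DB $20,511. Book value $20,511.

$20,511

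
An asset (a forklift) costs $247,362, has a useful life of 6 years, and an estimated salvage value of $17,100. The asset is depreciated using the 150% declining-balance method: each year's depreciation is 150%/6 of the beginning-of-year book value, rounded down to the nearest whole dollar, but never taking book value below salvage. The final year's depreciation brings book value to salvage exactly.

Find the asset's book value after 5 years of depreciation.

$58,701

Depreciable base = $247,362 − $17,100 = $230,262.
Year 1: ⌊$247,362 × 150%/6⌋ = $61,840. Book value $185,522.
Year 2: ⌊$185,522 × 150%/6⌋ = $46,380. Book value $139,142.
Year 3: ⌊$139,142 × 150%/6⌋ = $34,785. Book value $104,357.
Year 4: ⌊$104,357 × 150%/6⌋ = $26,089. Book value $78,268.
Year 5: ⌊$78,268 × 150%/6⌋ = $19,567. Book value $58,701.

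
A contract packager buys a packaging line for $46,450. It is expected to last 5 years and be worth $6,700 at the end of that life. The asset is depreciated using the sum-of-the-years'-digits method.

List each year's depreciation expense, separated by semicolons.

Depreciable base = $46,450 − $6,700 = $39,750.
Sum of the years' digits = 5+4+3+2+1 = 15.
Year 1: $39,750 × 5/15 = $13,250. Book value $33,200.
Year 2: $39,750 × 4/15 = $10,600. Book value $22,600.
Year 3: $39,750 × 3/15 = $7,950. Book value $14,650.
Year 4: $39,750 × 2/15 = $5,300. Book value $9,350.
Year 5: $39,750 × 1/15 = $2,650. Book value $6,700.

$13,250; $10,600; $7,950; $5,300; $2,650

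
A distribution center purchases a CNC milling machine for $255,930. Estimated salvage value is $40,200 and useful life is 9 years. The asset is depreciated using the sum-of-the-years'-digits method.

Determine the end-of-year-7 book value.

Depreciable base = $255,930 − $40,200 = $215,730.
Sum of the years' digits = 9+8+7+6+5+4+3+2+1 = 45.
Year 1: $215,730 × 9/45 = $43,146. Book value $212,784.
Year 2: $215,730 × 8/45 = $38,352. Book value $174,432.
Year 3: $215,730 × 7/45 = $33,558. Book value $140,874.
Year 4: $215,730 × 6/45 = $28,764. Book value $112,110.
Year 5: $215,730 × 5/45 = $23,970. Book value $88,140.
Year 6: $215,730 × 4/45 = $19,176. Book value $68,964.
Year 7: $215,730 × 3/45 = $14,382. Book value $54,582.

$54,582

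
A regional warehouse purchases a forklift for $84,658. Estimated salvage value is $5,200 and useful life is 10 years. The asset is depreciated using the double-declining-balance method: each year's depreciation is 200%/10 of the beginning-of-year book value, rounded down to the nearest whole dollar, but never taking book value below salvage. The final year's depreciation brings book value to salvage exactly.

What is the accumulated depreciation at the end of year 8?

Depreciable base = $84,658 − $5,200 = $79,458.
Year 1: ⌊$84,658 × 200%/10⌋ = $16,931. Book value $67,727.
Year 2: ⌊$67,727 × 200%/10⌋ = $13,545. Book value $54,182.
Year 3: ⌊$54,182 × 200%/10⌋ = $10,836. Book value $43,346.
Year 4: ⌊$43,346 × 200%/10⌋ = $8,669. Book value $34,677.
Year 5: ⌊$34,677 × 200%/10⌋ = $6,935. Book value $27,742.
Year 6: ⌊$27,742 × 200%/10⌋ = $5,548. Book value $22,194.
Year 7: ⌊$22,194 × 200%/10⌋ = $4,438. Book value $17,756.
Year 8: ⌊$17,756 × 200%/10⌋ = $3,551. Book value $14,205.
Accumulated through year 8 = $84,658 − $14,205 = $70,453.

$70,453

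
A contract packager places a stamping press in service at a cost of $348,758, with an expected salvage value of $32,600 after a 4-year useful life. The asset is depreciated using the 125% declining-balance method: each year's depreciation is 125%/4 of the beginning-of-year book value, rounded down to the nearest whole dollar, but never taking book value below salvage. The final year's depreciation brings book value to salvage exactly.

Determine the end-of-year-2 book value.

$164,844

Depreciable base = $348,758 − $32,600 = $316,158.
Year 1: ⌊$348,758 × 125%/4⌋ = $108,986. Book value $239,772.
Year 2: ⌊$239,772 × 125%/4⌋ = $74,928. Book value $164,844.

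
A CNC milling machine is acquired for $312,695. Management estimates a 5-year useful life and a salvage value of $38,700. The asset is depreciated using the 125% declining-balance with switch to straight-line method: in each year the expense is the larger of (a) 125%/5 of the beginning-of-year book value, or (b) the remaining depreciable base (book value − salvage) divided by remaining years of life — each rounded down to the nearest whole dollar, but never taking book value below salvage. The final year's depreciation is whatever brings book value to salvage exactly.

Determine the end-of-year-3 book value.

$130,162

Depreciable base = $312,695 − $38,700 = $273,995.
Year 1: DB = ⌊$312,695 × 125%/5⌋ = $78,173; SL = ⌊$273,995/5⌋ = $54,799 → take DB $78,173. Book value $234,522.
Year 2: DB = ⌊$234,522 × 125%/5⌋ = $58,630; SL = ⌊$195,822/4⌋ = $48,955 → take DB $58,630. Book value $175,892.
Year 3: DB = ⌊$175,892 × 125%/5⌋ = $43,973; SL = ⌊$137,192/3⌋ = $45,730 → take SL $45,730. Book value $130,162.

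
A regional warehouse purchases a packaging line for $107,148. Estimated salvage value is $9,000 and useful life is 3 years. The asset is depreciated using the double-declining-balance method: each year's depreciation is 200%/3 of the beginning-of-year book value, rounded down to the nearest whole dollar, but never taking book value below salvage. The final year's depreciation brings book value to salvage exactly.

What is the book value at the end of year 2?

Depreciable base = $107,148 − $9,000 = $98,148.
Year 1: ⌊$107,148 × 200%/3⌋ = $71,432. Book value $35,716.
Year 2: ⌊$35,716 × 200%/3⌋ = $23,810. Book value $11,906.

$11,906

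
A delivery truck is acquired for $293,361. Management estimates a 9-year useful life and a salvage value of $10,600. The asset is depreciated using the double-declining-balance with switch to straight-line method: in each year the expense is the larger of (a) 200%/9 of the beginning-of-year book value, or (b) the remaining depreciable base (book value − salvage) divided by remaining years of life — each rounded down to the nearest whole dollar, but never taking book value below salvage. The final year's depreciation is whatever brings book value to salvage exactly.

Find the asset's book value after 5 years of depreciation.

Depreciable base = $293,361 − $10,600 = $282,761.
Year 1: DB = ⌊$293,361 × 200%/9⌋ = $65,191; SL = ⌊$282,761/9⌋ = $31,417 → take DB $65,191. Book value $228,170.
Year 2: DB = ⌊$228,170 × 200%/9⌋ = $50,704; SL = ⌊$217,570/8⌋ = $27,196 → take DB $50,704. Book value $177,466.
Year 3: DB = ⌊$177,466 × 200%/9⌋ = $39,436; SL = ⌊$166,866/7⌋ = $23,838 → take DB $39,436. Book value $138,030.
Year 4: DB = ⌊$138,030 × 200%/9⌋ = $30,673; SL = ⌊$127,430/6⌋ = $21,238 → take DB $30,673. Book value $107,357.
Year 5: DB = ⌊$107,357 × 200%/9⌋ = $23,857; SL = ⌊$96,757/5⌋ = $19,351 → take DB $23,857. Book value $83,500.

$83,500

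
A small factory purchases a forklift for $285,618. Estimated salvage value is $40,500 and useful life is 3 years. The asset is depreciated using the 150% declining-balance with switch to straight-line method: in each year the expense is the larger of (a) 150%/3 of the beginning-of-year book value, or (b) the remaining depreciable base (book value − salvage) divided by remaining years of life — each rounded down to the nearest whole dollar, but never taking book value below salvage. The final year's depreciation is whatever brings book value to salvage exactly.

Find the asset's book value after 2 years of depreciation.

$71,405

Depreciable base = $285,618 − $40,500 = $245,118.
Year 1: DB = ⌊$285,618 × 150%/3⌋ = $142,809; SL = ⌊$245,118/3⌋ = $81,706 → take DB $142,809. Book value $142,809.
Year 2: DB = ⌊$142,809 × 150%/3⌋ = $71,404; SL = ⌊$102,309/2⌋ = $51,154 → take DB $71,404. Book value $71,405.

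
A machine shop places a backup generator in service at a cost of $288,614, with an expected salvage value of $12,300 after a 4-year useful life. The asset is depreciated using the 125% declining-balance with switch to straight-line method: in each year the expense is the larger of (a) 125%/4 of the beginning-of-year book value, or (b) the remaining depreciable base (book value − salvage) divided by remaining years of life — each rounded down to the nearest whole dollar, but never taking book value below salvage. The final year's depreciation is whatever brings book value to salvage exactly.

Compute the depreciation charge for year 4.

$62,041

Depreciable base = $288,614 − $12,300 = $276,314.
Year 1: DB = ⌊$288,614 × 125%/4⌋ = $90,191; SL = ⌊$276,314/4⌋ = $69,078 → take DB $90,191. Book value $198,423.
Year 2: DB = ⌊$198,423 × 125%/4⌋ = $62,007; SL = ⌊$186,123/3⌋ = $62,041 → take SL $62,041. Book value $136,382.
Year 3: DB = ⌊$136,382 × 125%/4⌋ = $42,619; SL = ⌊$124,082/2⌋ = $62,041 → take SL $62,041. Book value $74,341.
Year 4 (final): $74,341 − $12,300 = $62,041. Book value $12,300.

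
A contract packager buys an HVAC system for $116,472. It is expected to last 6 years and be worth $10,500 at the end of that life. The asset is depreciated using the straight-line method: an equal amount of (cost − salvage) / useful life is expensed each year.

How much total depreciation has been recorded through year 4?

Depreciable base = $116,472 − $10,500 = $105,972.
Annual expense = $105,972 / 6 = $17,662.
End of year 1: book value $98,810.
End of year 2: book value $81,148.
End of year 3: book value $63,486.
End of year 4: book value $45,824.
Accumulated through year 4 = $116,472 − $45,824 = $70,648.

$70,648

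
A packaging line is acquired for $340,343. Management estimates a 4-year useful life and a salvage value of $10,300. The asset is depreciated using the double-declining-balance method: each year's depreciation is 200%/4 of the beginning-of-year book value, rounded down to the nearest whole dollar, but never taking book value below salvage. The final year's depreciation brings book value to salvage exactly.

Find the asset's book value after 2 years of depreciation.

$85,086

Depreciable base = $340,343 − $10,300 = $330,043.
Year 1: ⌊$340,343 × 200%/4⌋ = $170,171. Book value $170,172.
Year 2: ⌊$170,172 × 200%/4⌋ = $85,086. Book value $85,086.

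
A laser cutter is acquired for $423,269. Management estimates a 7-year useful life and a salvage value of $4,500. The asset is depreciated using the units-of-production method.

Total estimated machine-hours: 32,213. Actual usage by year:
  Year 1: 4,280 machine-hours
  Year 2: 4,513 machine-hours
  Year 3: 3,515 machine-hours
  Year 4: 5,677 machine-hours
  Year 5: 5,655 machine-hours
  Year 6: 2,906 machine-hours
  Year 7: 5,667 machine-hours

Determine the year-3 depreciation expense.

Depreciable base = $423,269 − $4,500 = $418,769.
Rate = $418,769 / 32,213 machine-hours = $13 per machine-hour.
Year 1: 4,280 × $13 = $55,640. Book value $367,629.
Year 2: 4,513 × $13 = $58,669. Book value $308,960.
Year 3: 3,515 × $13 = $45,695. Book value $263,265.

$45,695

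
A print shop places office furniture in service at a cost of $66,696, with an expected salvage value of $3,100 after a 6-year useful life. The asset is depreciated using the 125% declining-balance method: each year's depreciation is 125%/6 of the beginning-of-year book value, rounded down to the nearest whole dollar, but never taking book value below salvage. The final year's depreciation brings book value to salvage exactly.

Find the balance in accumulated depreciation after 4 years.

Depreciable base = $66,696 − $3,100 = $63,596.
Year 1: ⌊$66,696 × 125%/6⌋ = $13,895. Book value $52,801.
Year 2: ⌊$52,801 × 125%/6⌋ = $11,000. Book value $41,801.
Year 3: ⌊$41,801 × 125%/6⌋ = $8,708. Book value $33,093.
Year 4: ⌊$33,093 × 125%/6⌋ = $6,894. Book value $26,199.
Accumulated through year 4 = $66,696 − $26,199 = $40,497.

$40,497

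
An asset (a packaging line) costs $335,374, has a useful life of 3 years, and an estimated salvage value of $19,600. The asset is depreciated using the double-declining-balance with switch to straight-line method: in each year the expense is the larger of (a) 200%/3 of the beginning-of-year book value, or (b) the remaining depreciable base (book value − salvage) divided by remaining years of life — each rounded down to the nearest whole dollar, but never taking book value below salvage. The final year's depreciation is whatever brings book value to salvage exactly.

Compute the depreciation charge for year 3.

$17,664

Depreciable base = $335,374 − $19,600 = $315,774.
Year 1: DB = ⌊$335,374 × 200%/3⌋ = $223,582; SL = ⌊$315,774/3⌋ = $105,258 → take DB $223,582. Book value $111,792.
Year 2: DB = ⌊$111,792 × 200%/3⌋ = $74,528; SL = ⌊$92,192/2⌋ = $46,096 → take DB $74,528. Book value $37,264.
Year 3 (final): $37,264 − $19,600 = $17,664. Book value $19,600.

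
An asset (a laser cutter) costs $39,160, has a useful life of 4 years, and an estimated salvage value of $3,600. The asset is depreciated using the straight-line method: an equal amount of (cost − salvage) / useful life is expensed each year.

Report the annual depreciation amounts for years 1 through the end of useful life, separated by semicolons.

Depreciable base = $39,160 − $3,600 = $35,560.
Annual expense = $35,560 / 4 = $8,890.
End of year 1: book value $30,270.
End of year 2: book value $21,380.
End of year 3: book value $12,490.
End of year 4: book value $3,600.

$8,890; $8,890; $8,890; $8,890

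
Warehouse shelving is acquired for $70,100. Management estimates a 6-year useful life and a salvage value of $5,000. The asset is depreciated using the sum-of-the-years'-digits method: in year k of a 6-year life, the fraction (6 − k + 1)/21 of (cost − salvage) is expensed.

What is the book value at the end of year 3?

Depreciable base = $70,100 − $5,000 = $65,100.
Sum of the years' digits = 6+5+4+3+2+1 = 21.
Year 1: $65,100 × 6/21 = $18,600. Book value $51,500.
Year 2: $65,100 × 5/21 = $15,500. Book value $36,000.
Year 3: $65,100 × 4/21 = $12,400. Book value $23,600.

$23,600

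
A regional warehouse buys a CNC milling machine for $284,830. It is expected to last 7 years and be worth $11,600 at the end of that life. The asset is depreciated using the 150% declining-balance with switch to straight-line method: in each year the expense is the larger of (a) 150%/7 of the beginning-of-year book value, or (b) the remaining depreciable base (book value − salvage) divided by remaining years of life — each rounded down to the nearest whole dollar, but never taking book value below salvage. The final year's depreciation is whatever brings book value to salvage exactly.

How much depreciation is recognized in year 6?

$31,640

Depreciable base = $284,830 − $11,600 = $273,230.
Year 1: DB = ⌊$284,830 × 150%/7⌋ = $61,035; SL = ⌊$273,230/7⌋ = $39,032 → take DB $61,035. Book value $223,795.
Year 2: DB = ⌊$223,795 × 150%/7⌋ = $47,956; SL = ⌊$212,195/6⌋ = $35,365 → take DB $47,956. Book value $175,839.
Year 3: DB = ⌊$175,839 × 150%/7⌋ = $37,679; SL = ⌊$164,239/5⌋ = $32,847 → take DB $37,679. Book value $138,160.
Year 4: DB = ⌊$138,160 × 150%/7⌋ = $29,605; SL = ⌊$126,560/4⌋ = $31,640 → take SL $31,640. Book value $106,520.
Year 5: DB = ⌊$106,520 × 150%/7⌋ = $22,825; SL = ⌊$94,920/3⌋ = $31,640 → take SL $31,640. Book value $74,880.
Year 6: DB = ⌊$74,880 × 150%/7⌋ = $16,045; SL = ⌊$63,280/2⌋ = $31,640 → take SL $31,640. Book value $43,240.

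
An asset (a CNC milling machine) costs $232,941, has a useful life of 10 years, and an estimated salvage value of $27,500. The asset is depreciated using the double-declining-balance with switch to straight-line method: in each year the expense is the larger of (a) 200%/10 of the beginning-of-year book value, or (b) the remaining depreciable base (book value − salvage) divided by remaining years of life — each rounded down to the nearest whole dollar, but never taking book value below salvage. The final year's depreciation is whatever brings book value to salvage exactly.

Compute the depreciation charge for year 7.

Depreciable base = $232,941 − $27,500 = $205,441.
Year 1: DB = ⌊$232,941 × 200%/10⌋ = $46,588; SL = ⌊$205,441/10⌋ = $20,544 → take DB $46,588. Book value $186,353.
Year 2: DB = ⌊$186,353 × 200%/10⌋ = $37,270; SL = ⌊$158,853/9⌋ = $17,650 → take DB $37,270. Book value $149,083.
Year 3: DB = ⌊$149,083 × 200%/10⌋ = $29,816; SL = ⌊$121,583/8⌋ = $15,197 → take DB $29,816. Book value $119,267.
Year 4: DB = ⌊$119,267 × 200%/10⌋ = $23,853; SL = ⌊$91,767/7⌋ = $13,109 → take DB $23,853. Book value $95,414.
Year 5: DB = ⌊$95,414 × 200%/10⌋ = $19,082; SL = ⌊$67,914/6⌋ = $11,319 → take DB $19,082. Book value $76,332.
Year 6: DB = ⌊$76,332 × 200%/10⌋ = $15,266; SL = ⌊$48,832/5⌋ = $9,766 → take DB $15,266. Book value $61,066.
Year 7: DB = ⌊$61,066 × 200%/10⌋ = $12,213; SL = ⌊$33,566/4⌋ = $8,391 → take DB $12,213. Book value $48,853.

$12,213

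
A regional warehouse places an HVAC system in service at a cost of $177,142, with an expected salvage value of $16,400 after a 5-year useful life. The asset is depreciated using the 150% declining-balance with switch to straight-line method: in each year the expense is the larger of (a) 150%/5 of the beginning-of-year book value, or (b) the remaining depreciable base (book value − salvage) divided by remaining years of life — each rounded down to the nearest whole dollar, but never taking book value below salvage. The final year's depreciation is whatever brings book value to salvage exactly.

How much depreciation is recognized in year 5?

Depreciable base = $177,142 − $16,400 = $160,742.
Year 1: DB = ⌊$177,142 × 150%/5⌋ = $53,142; SL = ⌊$160,742/5⌋ = $32,148 → take DB $53,142. Book value $124,000.
Year 2: DB = ⌊$124,000 × 150%/5⌋ = $37,200; SL = ⌊$107,600/4⌋ = $26,900 → take DB $37,200. Book value $86,800.
Year 3: DB = ⌊$86,800 × 150%/5⌋ = $26,040; SL = ⌊$70,400/3⌋ = $23,466 → take DB $26,040. Book value $60,760.
Year 4: DB = ⌊$60,760 × 150%/5⌋ = $18,228; SL = ⌊$44,360/2⌋ = $22,180 → take SL $22,180. Book value $38,580.
Year 5 (final): $38,580 − $16,400 = $22,180. Book value $16,400.

$22,180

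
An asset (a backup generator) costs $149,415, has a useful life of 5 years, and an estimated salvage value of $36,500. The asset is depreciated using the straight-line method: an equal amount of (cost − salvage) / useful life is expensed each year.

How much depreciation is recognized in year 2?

$22,583

Depreciable base = $149,415 − $36,500 = $112,915.
Annual expense = $112,915 / 5 = $22,583.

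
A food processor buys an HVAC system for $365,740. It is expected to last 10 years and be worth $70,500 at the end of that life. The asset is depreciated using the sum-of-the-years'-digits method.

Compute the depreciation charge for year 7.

$21,472

Depreciable base = $365,740 − $70,500 = $295,240.
Sum of the years' digits = 10+9+8+7+6+5+4+3+2+1 = 55.
Year 1: $295,240 × 10/55 = $53,680. Book value $312,060.
Year 2: $295,240 × 9/55 = $48,312. Book value $263,748.
Year 3: $295,240 × 8/55 = $42,944. Book value $220,804.
Year 4: $295,240 × 7/55 = $37,576. Book value $183,228.
Year 5: $295,240 × 6/55 = $32,208. Book value $151,020.
Year 6: $295,240 × 5/55 = $26,840. Book value $124,180.
Year 7: $295,240 × 4/55 = $21,472. Book value $102,708.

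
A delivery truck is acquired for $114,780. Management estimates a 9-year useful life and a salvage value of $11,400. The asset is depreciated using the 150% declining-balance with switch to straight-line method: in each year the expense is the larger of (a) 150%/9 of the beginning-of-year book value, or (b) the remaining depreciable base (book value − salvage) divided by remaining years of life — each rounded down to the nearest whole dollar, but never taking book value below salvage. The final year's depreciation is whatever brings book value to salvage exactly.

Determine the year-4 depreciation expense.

$11,070

Depreciable base = $114,780 − $11,400 = $103,380.
Year 1: DB = ⌊$114,780 × 150%/9⌋ = $19,130; SL = ⌊$103,380/9⌋ = $11,486 → take DB $19,130. Book value $95,650.
Year 2: DB = ⌊$95,650 × 150%/9⌋ = $15,941; SL = ⌊$84,250/8⌋ = $10,531 → take DB $15,941. Book value $79,709.
Year 3: DB = ⌊$79,709 × 150%/9⌋ = $13,284; SL = ⌊$68,309/7⌋ = $9,758 → take DB $13,284. Book value $66,425.
Year 4: DB = ⌊$66,425 × 150%/9⌋ = $11,070; SL = ⌊$55,025/6⌋ = $9,170 → take DB $11,070. Book value $55,355.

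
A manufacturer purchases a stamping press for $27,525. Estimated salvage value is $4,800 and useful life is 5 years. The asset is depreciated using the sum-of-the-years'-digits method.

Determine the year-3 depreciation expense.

Depreciable base = $27,525 − $4,800 = $22,725.
Sum of the years' digits = 5+4+3+2+1 = 15.
Year 1: $22,725 × 5/15 = $7,575. Book value $19,950.
Year 2: $22,725 × 4/15 = $6,060. Book value $13,890.
Year 3: $22,725 × 3/15 = $4,545. Book value $9,345.

$4,545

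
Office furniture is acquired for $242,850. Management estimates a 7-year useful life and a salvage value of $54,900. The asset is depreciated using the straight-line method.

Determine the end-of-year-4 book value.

Depreciable base = $242,850 − $54,900 = $187,950.
Annual expense = $187,950 / 7 = $26,850.
End of year 1: book value $216,000.
End of year 2: book value $189,150.
End of year 3: book value $162,300.
End of year 4: book value $135,450.

$135,450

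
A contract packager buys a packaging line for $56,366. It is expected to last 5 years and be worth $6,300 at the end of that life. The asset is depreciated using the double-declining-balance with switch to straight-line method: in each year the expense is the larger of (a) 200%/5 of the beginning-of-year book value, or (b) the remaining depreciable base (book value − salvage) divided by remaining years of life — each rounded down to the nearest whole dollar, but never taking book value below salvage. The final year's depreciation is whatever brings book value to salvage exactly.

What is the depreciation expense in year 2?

Depreciable base = $56,366 − $6,300 = $50,066.
Year 1: DB = ⌊$56,366 × 200%/5⌋ = $22,546; SL = ⌊$50,066/5⌋ = $10,013 → take DB $22,546. Book value $33,820.
Year 2: DB = ⌊$33,820 × 200%/5⌋ = $13,528; SL = ⌊$27,520/4⌋ = $6,880 → take DB $13,528. Book value $20,292.

$13,528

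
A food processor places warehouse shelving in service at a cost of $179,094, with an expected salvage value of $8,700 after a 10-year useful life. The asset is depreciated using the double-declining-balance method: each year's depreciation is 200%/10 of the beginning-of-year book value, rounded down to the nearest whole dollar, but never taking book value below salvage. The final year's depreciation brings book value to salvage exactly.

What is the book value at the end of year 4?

Depreciable base = $179,094 − $8,700 = $170,394.
Year 1: ⌊$179,094 × 200%/10⌋ = $35,818. Book value $143,276.
Year 2: ⌊$143,276 × 200%/10⌋ = $28,655. Book value $114,621.
Year 3: ⌊$114,621 × 200%/10⌋ = $22,924. Book value $91,697.
Year 4: ⌊$91,697 × 200%/10⌋ = $18,339. Book value $73,358.

$73,358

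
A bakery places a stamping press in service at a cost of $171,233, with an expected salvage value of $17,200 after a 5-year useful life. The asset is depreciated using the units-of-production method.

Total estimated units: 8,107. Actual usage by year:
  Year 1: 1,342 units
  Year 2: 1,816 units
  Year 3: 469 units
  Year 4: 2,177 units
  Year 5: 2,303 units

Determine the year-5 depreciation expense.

$43,757

Depreciable base = $171,233 − $17,200 = $154,033.
Rate = $154,033 / 8,107 units = $19 per unit.
Year 1: 1,342 × $19 = $25,498. Book value $145,735.
Year 2: 1,816 × $19 = $34,504. Book value $111,231.
Year 3: 469 × $19 = $8,911. Book value $102,320.
Year 4: 2,177 × $19 = $41,363. Book value $60,957.
Year 5: 2,303 × $19 = $43,757. Book value $17,200.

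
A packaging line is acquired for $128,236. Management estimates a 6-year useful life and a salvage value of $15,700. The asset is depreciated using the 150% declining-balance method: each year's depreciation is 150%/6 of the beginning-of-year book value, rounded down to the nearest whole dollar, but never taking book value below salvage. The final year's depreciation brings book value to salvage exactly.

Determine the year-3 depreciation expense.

$18,033

Depreciable base = $128,236 − $15,700 = $112,536.
Year 1: ⌊$128,236 × 150%/6⌋ = $32,059. Book value $96,177.
Year 2: ⌊$96,177 × 150%/6⌋ = $24,044. Book value $72,133.
Year 3: ⌊$72,133 × 150%/6⌋ = $18,033. Book value $54,100.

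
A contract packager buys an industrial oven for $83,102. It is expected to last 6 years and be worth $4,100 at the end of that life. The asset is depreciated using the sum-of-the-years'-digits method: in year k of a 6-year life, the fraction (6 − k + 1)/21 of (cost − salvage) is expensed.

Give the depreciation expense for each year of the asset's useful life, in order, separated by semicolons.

Depreciable base = $83,102 − $4,100 = $79,002.
Sum of the years' digits = 6+5+4+3+2+1 = 21.
Year 1: $79,002 × 6/21 = $22,572. Book value $60,530.
Year 2: $79,002 × 5/21 = $18,810. Book value $41,720.
Year 3: $79,002 × 4/21 = $15,048. Book value $26,672.
Year 4: $79,002 × 3/21 = $11,286. Book value $15,386.
Year 5: $79,002 × 2/21 = $7,524. Book value $7,862.
Year 6: $79,002 × 1/21 = $3,762. Book value $4,100.

$22,572; $18,810; $15,048; $11,286; $7,524; $3,762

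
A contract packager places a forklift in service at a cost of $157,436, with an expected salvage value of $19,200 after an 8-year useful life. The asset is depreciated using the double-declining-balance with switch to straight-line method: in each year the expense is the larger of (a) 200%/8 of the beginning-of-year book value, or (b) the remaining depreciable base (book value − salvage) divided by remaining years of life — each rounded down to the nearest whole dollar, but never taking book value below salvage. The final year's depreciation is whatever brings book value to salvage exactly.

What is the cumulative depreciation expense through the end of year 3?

Depreciable base = $157,436 − $19,200 = $138,236.
Year 1: DB = ⌊$157,436 × 200%/8⌋ = $39,359; SL = ⌊$138,236/8⌋ = $17,279 → take DB $39,359. Book value $118,077.
Year 2: DB = ⌊$118,077 × 200%/8⌋ = $29,519; SL = ⌊$98,877/7⌋ = $14,125 → take DB $29,519. Book value $88,558.
Year 3: DB = ⌊$88,558 × 200%/8⌋ = $22,139; SL = ⌊$69,358/6⌋ = $11,559 → take DB $22,139. Book value $66,419.
Accumulated through year 3 = $157,436 − $66,419 = $91,017.

$91,017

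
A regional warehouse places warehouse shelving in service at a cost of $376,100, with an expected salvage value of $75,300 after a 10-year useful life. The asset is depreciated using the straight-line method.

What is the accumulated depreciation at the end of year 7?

Depreciable base = $376,100 − $75,300 = $300,800.
Annual expense = $300,800 / 10 = $30,080.
End of year 1: book value $346,020.
End of year 2: book value $315,940.
End of year 3: book value $285,860.
End of year 4: book value $255,780.
End of year 5: book value $225,700.
End of year 6: book value $195,620.
End of year 7: book value $165,540.
Accumulated through year 7 = $376,100 − $165,540 = $210,560.

$210,560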